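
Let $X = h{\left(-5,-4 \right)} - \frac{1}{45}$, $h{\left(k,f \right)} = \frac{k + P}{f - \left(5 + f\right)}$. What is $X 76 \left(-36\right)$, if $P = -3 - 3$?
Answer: $- \frac{29792}{5} \approx -5958.4$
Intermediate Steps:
$P = -6$
$h{\left(k,f \right)} = \frac{6}{5} - \frac{k}{5}$ ($h{\left(k,f \right)} = \frac{k - 6}{f - \left(5 + f\right)} = \frac{-6 + k}{-5} = \left(-6 + k\right) \left(- \frac{1}{5}\right) = \frac{6}{5} - \frac{k}{5}$)
$X = \frac{98}{45}$ ($X = \left(\frac{6}{5} - -1\right) - \frac{1}{45} = \left(\frac{6}{5} + 1\right) - \frac{1}{45} = \frac{11}{5} - \frac{1}{45} = \frac{98}{45} \approx 2.1778$)
$X 76 \left(-36\right) = \frac{98}{45} \cdot 76 \left(-36\right) = \frac{7448}{45} \left(-36\right) = - \frac{29792}{5}$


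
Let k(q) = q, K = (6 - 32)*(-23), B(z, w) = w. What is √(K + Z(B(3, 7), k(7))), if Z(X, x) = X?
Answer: 11*√5 ≈ 24.597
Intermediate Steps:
K = 598 (K = -26*(-23) = 598)
√(K + Z(B(3, 7), k(7))) = √(598 + 7) = √605 = 11*√5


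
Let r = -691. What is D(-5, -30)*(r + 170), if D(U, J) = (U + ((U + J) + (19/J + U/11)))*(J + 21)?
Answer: -21192717/110 ≈ -1.9266e+5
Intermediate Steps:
D(U, J) = (21 + J)*(J + 19/J + 23*U/11) (D(U, J) = (U + ((J + U) + (19/J + U*(1/11))))*(21 + J) = (U + ((J + U) + (19/J + U/11)))*(21 + J) = (U + (J + 19/J + 12*U/11))*(21 + J) = (J + 19/J + 23*U/11)*(21 + J) = (21 + J)*(J + 19/J + 23*U/11))
D(-5, -30)*(r + 170) = (19 + (-30)² + 21*(-30) + 399/(-30) + (483/11)*(-5) + (23/11)*(-30)*(-5))*(-691 + 170) = (19 + 900 - 630 + 399*(-1/30) - 2415/11 + 3450/11)*(-521) = (19 + 900 - 630 - 133/10 - 2415/11 + 3450/11)*(-521) = (40677/110)*(-521) = -21192717/110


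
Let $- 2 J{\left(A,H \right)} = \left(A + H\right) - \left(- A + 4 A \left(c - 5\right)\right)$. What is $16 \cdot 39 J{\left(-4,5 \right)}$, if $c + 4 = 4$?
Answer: $25896$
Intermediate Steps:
$c = 0$ ($c = -4 + 4 = 0$)
$J{\left(A,H \right)} = - 11 A - \frac{H}{2}$ ($J{\left(A,H \right)} = - \frac{\left(A + H\right) - \left(- A + 4 A \left(0 - 5\right)\right)}{2} = - \frac{\left(A + H\right) - \left(- A + 4 A \left(-5\right)\right)}{2} = - \frac{\left(A + H\right) - \left(- A + 4 \left(-5\right) A\right)}{2} = - \frac{\left(A + H\right) + \left(A + 20 A\right)}{2} = - \frac{\left(A + H\right) + 21 A}{2} = - \frac{H + 22 A}{2} = - 11 A - \frac{H}{2}$)
$16 \cdot 39 J{\left(-4,5 \right)} = 16 \cdot 39 \left(\left(-11\right) \left(-4\right) - \frac{5}{2}\right) = 624 \left(44 - \frac{5}{2}\right) = 624 \cdot \frac{83}{2} = 25896$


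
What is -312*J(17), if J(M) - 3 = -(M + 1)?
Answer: 4680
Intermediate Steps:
J(M) = 2 - M (J(M) = 3 - (M + 1) = 3 - (1 + M) = 3 + (-1 - M) = 2 - M)
-312*J(17) = -312*(2 - 1*17) = -312*(2 - 17) = -312*(-15) = 4680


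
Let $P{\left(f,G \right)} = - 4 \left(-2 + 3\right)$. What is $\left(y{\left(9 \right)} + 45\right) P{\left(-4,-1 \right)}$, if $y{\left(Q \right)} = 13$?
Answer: $-232$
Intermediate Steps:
$P{\left(f,G \right)} = -4$ ($P{\left(f,G \right)} = \left(-4\right) 1 = -4$)
$\left(y{\left(9 \right)} + 45\right) P{\left(-4,-1 \right)} = \left(13 + 45\right) \left(-4\right) = 58 \left(-4\right) = -232$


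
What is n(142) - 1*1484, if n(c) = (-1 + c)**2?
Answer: 18397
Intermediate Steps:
n(142) - 1*1484 = (-1 + 142)**2 - 1*1484 = 141**2 - 1484 = 19881 - 1484 = 18397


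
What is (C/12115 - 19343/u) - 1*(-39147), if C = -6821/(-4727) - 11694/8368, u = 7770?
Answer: 7287735175217937619/186175151291640 ≈ 39145.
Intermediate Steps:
C = 900295/19777768 (C = -6821*(-1/4727) - 11694*1/8368 = 6821/4727 - 5847/4184 = 900295/19777768 ≈ 0.045521)
(C/12115 - 19343/u) - 1*(-39147) = ((900295/19777768)/12115 - 19343/7770) - 1*(-39147) = ((900295/19777768)*(1/12115) - 19343*1/7770) + 39147 = (180059/47921531864 - 19343/7770) + 39147 = -463472395893461/186175151291640 + 39147 = 7287735175217937619/186175151291640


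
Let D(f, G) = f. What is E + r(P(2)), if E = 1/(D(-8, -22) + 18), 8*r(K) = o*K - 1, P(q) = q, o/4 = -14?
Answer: -561/40 ≈ -14.025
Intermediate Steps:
o = -56 (o = 4*(-14) = -56)
r(K) = -1/8 - 7*K (r(K) = (-56*K - 1)/8 = (-1 - 56*K)/8 = -1/8 - 7*K)
E = 1/10 (E = 1/(-8 + 18) = 1/10 ≈ 0.10000)
E + r(P(2)) = 1/10 + (-1/8 - 7*2) = 1/10 + (-1/8 - 14) = 1/10 - 113/8 = -561/40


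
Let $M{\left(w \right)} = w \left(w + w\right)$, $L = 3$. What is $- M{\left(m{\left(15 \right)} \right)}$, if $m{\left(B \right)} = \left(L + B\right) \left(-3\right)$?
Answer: $-5832$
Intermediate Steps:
$m{\left(B \right)} = -9 - 3 B$ ($m{\left(B \right)} = \left(3 + B\right) \left(-3\right) = -9 - 3 B$)
$M{\left(w \right)} = 2 w^{2}$ ($M{\left(w \right)} = w 2 w = 2 w^{2}$)
$- M{\left(m{\left(15 \right)} \right)} = - 2 \left(-9 - 45\right)^{2} = - 2 \left(-54\right)^{2} = - 2 \cdot 2916 = \left(-1\right) 5832 = -5832$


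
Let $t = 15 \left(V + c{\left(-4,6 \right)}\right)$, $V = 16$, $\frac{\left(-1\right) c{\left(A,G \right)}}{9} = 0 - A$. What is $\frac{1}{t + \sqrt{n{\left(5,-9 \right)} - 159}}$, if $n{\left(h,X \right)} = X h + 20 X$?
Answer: $- \frac{25}{7532} - \frac{i \sqrt{6}}{11298} \approx -0.0033192 - 0.00021681 i$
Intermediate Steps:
$n{\left(h,X \right)} = 20 X + X h$
$c{\left(A,G \right)} = 9 A$ ($c{\left(A,G \right)} = - 9 \left(0 - A\right) = - 9 \left(- A\right) = 9 A$)
$t = -300$ ($t = 15 \left(16 + 9 \left(-4\right)\right) = 15 \left(16 - 36\right) = 15 \left(-20\right) = -300$)
$\frac{1}{t + \sqrt{n{\left(5,-9 \right)} - 159}} = \frac{1}{-300 + \sqrt{- 9 \left(20 + 5\right) - 159}} = \frac{1}{-300 + \sqrt{\left(-9\right) 25 - 159}} = \frac{1}{-300 + \sqrt{-225 - 159}} = \frac{1}{-300 + \sqrt{-384}} = \frac{1}{-300 + 8 i \sqrt{6}}$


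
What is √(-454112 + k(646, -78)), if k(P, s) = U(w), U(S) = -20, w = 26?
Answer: 14*I*√2317 ≈ 673.89*I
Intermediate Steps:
k(P, s) = -20
√(-454112 + k(646, -78)) = √(-454112 - 20) = √(-454132) = 14*I*√2317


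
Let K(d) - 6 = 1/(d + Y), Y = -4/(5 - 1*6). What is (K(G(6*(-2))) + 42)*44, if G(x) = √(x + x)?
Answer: 10582/5 - 11*I*√6/5 ≈ 2116.4 - 5.3889*I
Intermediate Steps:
G(x) = √2*√x (G(x) = √(2*x) = √2*√x)
Y = 4 (Y = -4/(5 - 6) = -4/(-1) = -4*(-1) = 4)
K(d) = 6 + 1/(4 + d) (K(d) = 6 + 1/(d + 4) = 6 + 1/(4 + d))
(K(G(6*(-2))) + 42)*44 = ((25 + 6*(√2*√(6*(-2))))/(4 + √2*√(6*(-2))) + 42)*44 = ((25 + 6*(√2*√(-12)))/(4 + √2*√(-12)) + 42)*44 = ((25 + 6*(√2*(2*I*√3)))/(4 + √2*(2*I*√3)) + 42)*44 = ((25 + 6*(2*I*√6))/(4 + 2*I*√6) + 42)*44 = ((25 + 12*I*√6)/(4 + 2*I*√6) + 42)*44 = (42 + (25 + 12*I*√6)/(4 + 2*I*√6))*44 = 1848 + 44*(25 + 12*I*√6)/(4 + 2*I*√6)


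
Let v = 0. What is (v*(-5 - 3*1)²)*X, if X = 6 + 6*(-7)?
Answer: 0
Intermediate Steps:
X = -36 (X = 6 - 42 = -36)
(v*(-5 - 3*1)²)*X = (0*(-5 - 3*1)²)*(-36) = (0*(-5 - 3)²)*(-36) = (0*(-8)²)*(-36) = (0*64)*(-36) = 0*(-36) = 0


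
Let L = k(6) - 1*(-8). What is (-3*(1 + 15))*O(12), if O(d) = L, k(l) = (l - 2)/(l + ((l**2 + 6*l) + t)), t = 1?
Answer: -30528/79 ≈ -386.43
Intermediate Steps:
k(l) = (-2 + l)/(1 + l**2 + 7*l) (k(l) = (l - 2)/(l + ((l**2 + 6*l) + 1)) = (-2 + l)/(l + (1 + l**2 + 6*l)) = (-2 + l)/(1 + l**2 + 7*l))
L = 636/79 (L = (-2 + 6)/(1 + 6**2 + 7*6) - 1*(-8) = 4/(1 + 36 + 42) + 8 = 4/79 + 8 = 636/79 ≈ 8.0506)
O(d) = 636/79
(-3*(1 + 15))*O(12) = -3*(1 + 15)*(636/79) = -3*16*(636/79) = -48*636/79 = -30528/79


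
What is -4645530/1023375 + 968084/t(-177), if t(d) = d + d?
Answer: -33078582704/12075825 ≈ -2739.2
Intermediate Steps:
t(d) = 2*d
-4645530/1023375 + 968084/t(-177) = -4645530/1023375 + 968084/((2*(-177))) = -4645530*1/1023375 + 968084/(-354) = -309702/68225 + 968084*(-1/354) = -309702/68225 - 484042/177 = -33078582704/12075825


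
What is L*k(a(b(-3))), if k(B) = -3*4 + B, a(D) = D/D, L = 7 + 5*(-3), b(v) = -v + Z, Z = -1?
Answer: 88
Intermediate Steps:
b(v) = -1 - v (b(v) = -v - 1 = -1 - v)
L = -8 (L = 7 - 15 = -8)
a(D) = 1
k(B) = -12 + B
L*k(a(b(-3))) = -8*(-12 + 1) = -8*(-11) = 88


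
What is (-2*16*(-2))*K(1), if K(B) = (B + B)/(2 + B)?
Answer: 128/3 ≈ 42.667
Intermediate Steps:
K(B) = 2*B/(2 + B) (K(B) = (2*B)/(2 + B) = 2*B/(2 + B))
(-2*16*(-2))*K(1) = (-2*16*(-2))*(2*1/(2 + 1)) = (-32*(-2))*(2*1/3) = 64*(2*1*(⅓)) = 64*(⅔) = 128/3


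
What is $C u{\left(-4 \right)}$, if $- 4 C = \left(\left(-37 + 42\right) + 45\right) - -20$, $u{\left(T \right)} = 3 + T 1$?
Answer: $\frac{35}{2} \approx 17.5$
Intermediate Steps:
$u{\left(T \right)} = 3 + T$
$C = - \frac{35}{2}$ ($C = - \frac{\left(\left(-37 + 42\right) + 45\right) - -20}{4} = - \frac{\left(5 + 45\right) + 20}{4} = - \frac{50 + 20}{4} = \left(- \frac{1}{4}\right) 70 = - \frac{35}{2} \approx -17.5$)
$C u{\left(-4 \right)} = - \frac{35 \left(3 - 4\right)}{2} = \left(- \frac{35}{2}\right) \left(-1\right) = \frac{35}{2}$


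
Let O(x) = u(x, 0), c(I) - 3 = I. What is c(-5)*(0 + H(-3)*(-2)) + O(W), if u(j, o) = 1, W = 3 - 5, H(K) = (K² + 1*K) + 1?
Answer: 29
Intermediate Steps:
H(K) = 1 + K + K² (H(K) = (K² + K) + 1 = (K + K²) + 1 = 1 + K + K²)
c(I) = 3 + I
W = -2
O(x) = 1
c(-5)*(0 + H(-3)*(-2)) + O(W) = (3 - 5)*(0 + (1 - 3 + (-3)²)*(-2)) + 1 = -2*(0 + (1 - 3 + 9)*(-2)) + 1 = -2*(0 + 7*(-2)) + 1 = -2*(0 - 14) + 1 = -2*(-14) + 1 = 28 + 1 = 29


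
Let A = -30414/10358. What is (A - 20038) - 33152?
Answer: -275486217/5179 ≈ -53193.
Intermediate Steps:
A = -15207/5179 (A = -30414*1/10358 = -15207/5179 ≈ -2.9363)
(A - 20038) - 33152 = (-15207/5179 - 20038) - 33152 = -103792009/5179 - 33152 = -275486217/5179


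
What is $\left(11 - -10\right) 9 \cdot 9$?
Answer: $1701$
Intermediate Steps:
$\left(11 - -10\right) 9 \cdot 9 = \left(11 + 10\right) 9 \cdot 9 = 21 \cdot 9 \cdot 9 = 189 \cdot 9 = 1701$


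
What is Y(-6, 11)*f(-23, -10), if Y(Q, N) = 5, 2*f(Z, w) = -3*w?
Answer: 75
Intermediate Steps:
f(Z, w) = -3*w/2 (f(Z, w) = (-3*w)/2 = -3*w/2)
Y(-6, 11)*f(-23, -10) = 5*(-3/2*(-10)) = 5*15 = 75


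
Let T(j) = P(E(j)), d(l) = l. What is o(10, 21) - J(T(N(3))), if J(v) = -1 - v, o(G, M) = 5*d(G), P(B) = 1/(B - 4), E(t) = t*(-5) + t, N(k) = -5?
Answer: 817/16 ≈ 51.063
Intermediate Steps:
E(t) = -4*t (E(t) = -5*t + t = -4*t)
P(B) = 1/(-4 + B)
T(j) = 1/(-4 - 4*j)
o(G, M) = 5*G
o(10, 21) - J(T(N(3))) = 5*10 - (-1 - (-1)/(4 + 4*(-5))) = 50 - (-1 - (-1)/(4 - 20)) = 50 - (-1 - (-1)/(-16)) = 50 - (-1 - (-1)*(-1)/16) = 50 - (-1 - 1*1/16) = 50 - (-1 - 1/16) = 50 - 1*(-17/16) = 50 + 17/16 = 817/16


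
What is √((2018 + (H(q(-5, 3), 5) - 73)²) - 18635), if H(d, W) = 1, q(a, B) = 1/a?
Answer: I*√11433 ≈ 106.93*I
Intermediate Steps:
√((2018 + (H(q(-5, 3), 5) - 73)²) - 18635) = √((2018 + (1 - 73)²) - 18635) = √((2018 + (-72)²) - 18635) = √((2018 + 5184) - 18635) = √(7202 - 18635) = √(-11433) = I*√11433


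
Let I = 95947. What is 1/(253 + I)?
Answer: 1/96200 ≈ 1.0395e-5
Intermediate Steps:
1/(253 + I) = 1/(253 + 95947) = 1/96200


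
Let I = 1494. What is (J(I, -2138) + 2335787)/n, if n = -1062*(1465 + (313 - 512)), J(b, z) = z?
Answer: -777883/448164 ≈ -1.7357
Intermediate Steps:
n = -1344492 (n = -1062*(1465 - 199) = -1062*1266 = -1344492)
(J(I, -2138) + 2335787)/n = (-2138 + 2335787)/(-1344492) = 2333649*(-1/1344492) = -777883/448164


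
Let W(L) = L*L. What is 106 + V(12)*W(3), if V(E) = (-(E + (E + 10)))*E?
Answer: -3566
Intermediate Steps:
V(E) = E*(-10 - 2*E) (V(E) = (-(E + (10 + E)))*E = (-(10 + 2*E))*E = (-10 - 2*E)*E = E*(-10 - 2*E))
W(L) = L²
106 + V(12)*W(3) = 106 - 2*12*(5 + 12)*3² = 106 - 2*12*17*9 = 106 - 408*9 = 106 - 3672 = -3566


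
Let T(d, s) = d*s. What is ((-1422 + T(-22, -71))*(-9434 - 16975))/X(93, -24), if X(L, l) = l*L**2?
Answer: 308105/17298 ≈ 17.812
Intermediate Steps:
((-1422 + T(-22, -71))*(-9434 - 16975))/X(93, -24) = ((-1422 - 22*(-71))*(-9434 - 16975))/((-24*93**2)) = ((-1422 + 1562)*(-26409))/((-24*8649)) = (140*(-26409))/(-207576) = -3697260*(-1/207576) = 308105/17298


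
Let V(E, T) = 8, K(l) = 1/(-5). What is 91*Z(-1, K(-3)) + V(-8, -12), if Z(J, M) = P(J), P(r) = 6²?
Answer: 3284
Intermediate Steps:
K(l) = -⅕ (K(l) = 1*(-⅕) = -⅕)
P(r) = 36
Z(J, M) = 36
91*Z(-1, K(-3)) + V(-8, -12) = 91*36 + 8 = 3276 + 8 = 3284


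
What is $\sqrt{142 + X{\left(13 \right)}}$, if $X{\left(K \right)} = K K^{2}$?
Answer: $\sqrt{2339} \approx 48.363$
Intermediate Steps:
$X{\left(K \right)} = K^{3}$
$\sqrt{142 + X{\left(13 \right)}} = \sqrt{142 + 13^{3}} = \sqrt{142 + 2197} = \sqrt{2339}$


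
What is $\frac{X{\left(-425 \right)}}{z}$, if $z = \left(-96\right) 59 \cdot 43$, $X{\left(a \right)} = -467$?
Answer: $\frac{467}{243552} \approx 0.0019175$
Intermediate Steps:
$z = -243552$ ($z = \left(-5664\right) 43 = -243552$)
$\frac{X{\left(-425 \right)}}{z} = - \frac{467}{-243552} = \left(-467\right) \left(- \frac{1}{243552}\right) = \frac{467}{243552}$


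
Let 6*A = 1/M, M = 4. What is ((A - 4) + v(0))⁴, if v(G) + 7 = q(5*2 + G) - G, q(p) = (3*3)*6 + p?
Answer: 2626114239841/331776 ≈ 7.9153e+6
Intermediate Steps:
q(p) = 54 + p (q(p) = 9*6 + p = 54 + p)
A = 1/24 (A = (⅙)/4 = (⅙)*(¼) = 1/24 ≈ 0.041667)
v(G) = 57 (v(G) = -7 + ((54 + (5*2 + G)) - G) = -7 + ((54 + (10 + G)) - G) = -7 + ((64 + G) - G) = -7 + 64 = 57)
((A - 4) + v(0))⁴ = ((1/24 - 4) + 57)⁴ = (-95/24 + 57)⁴ = (1273/24)⁴ = 2626114239841/331776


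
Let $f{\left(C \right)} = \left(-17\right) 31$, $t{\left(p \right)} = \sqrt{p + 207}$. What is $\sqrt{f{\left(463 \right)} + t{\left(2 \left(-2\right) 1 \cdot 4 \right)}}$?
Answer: $\sqrt{-527 + \sqrt{191}} \approx 22.653 i$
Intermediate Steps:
$t{\left(p \right)} = \sqrt{207 + p}$
$f{\left(C \right)} = -527$
$\sqrt{f{\left(463 \right)} + t{\left(2 \left(-2\right) 1 \cdot 4 \right)}} = \sqrt{-527 + \sqrt{207 + 2 \left(-2\right) 1 \cdot 4}} = \sqrt{-527 + \sqrt{207 + \left(-4\right) 1 \cdot 4}} = \sqrt{-527 + \sqrt{207 - 16}} = \sqrt{-527 + \sqrt{191}}$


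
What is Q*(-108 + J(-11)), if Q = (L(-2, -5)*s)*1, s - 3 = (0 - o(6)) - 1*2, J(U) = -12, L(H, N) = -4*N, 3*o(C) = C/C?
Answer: -1600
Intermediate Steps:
o(C) = ⅓ (o(C) = (C/C)/3 = (⅓)*1 = ⅓)
s = ⅔ (s = 3 + ((0 - 1*⅓) - 1*2) = 3 + ((0 - ⅓) - 2) = 3 + (-⅓ - 2) = 3 - 7/3 = ⅔ ≈ 0.66667)
Q = 40/3 (Q = (-4*(-5)*(⅔))*1 = (20*(⅔))*1 = (40/3)*1 = 40/3 ≈ 13.333)
Q*(-108 + J(-11)) = 40*(-108 - 12)/3 = (40/3)*(-120) = -1600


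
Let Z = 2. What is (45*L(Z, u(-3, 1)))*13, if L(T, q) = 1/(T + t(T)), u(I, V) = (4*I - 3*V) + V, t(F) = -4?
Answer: -585/2 ≈ -292.50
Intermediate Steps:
u(I, V) = -2*V + 4*I (u(I, V) = (-3*V + 4*I) + V = -2*V + 4*I)
L(T, q) = 1/(-4 + T) (L(T, q) = 1/(T - 4) = 1/(-4 + T))
(45*L(Z, u(-3, 1)))*13 = (45/(-4 + 2))*13 = (45/(-2))*13 = (45*(-1/2))*13 = -45/2*13 = -585/2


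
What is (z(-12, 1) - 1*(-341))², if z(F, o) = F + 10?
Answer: 114921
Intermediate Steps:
z(F, o) = 10 + F
(z(-12, 1) - 1*(-341))² = ((10 - 12) - 1*(-341))² = (-2 + 341)² = 339² = 114921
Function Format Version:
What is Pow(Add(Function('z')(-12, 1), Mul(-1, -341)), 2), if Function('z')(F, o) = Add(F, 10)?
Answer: 114921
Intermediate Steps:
Function('z')(F, o) = Add(10, F)
Pow(Add(Function('z')(-12, 1), Mul(-1, -341)), 2) = Pow(Add(Add(10, -12), Mul(-1, -341)), 2) = Pow(Add(-2, 341), 2) = Pow(339, 2) = 114921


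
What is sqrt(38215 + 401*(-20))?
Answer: 3*sqrt(3355) ≈ 173.77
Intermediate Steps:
sqrt(38215 + 401*(-20)) = sqrt(38215 - 8020) = sqrt(30195) = 3*sqrt(3355)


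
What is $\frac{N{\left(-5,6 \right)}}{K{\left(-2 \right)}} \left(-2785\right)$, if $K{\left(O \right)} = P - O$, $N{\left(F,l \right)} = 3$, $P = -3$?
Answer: $8355$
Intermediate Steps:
$K{\left(O \right)} = -3 - O$
$\frac{N{\left(-5,6 \right)}}{K{\left(-2 \right)}} \left(-2785\right) = \frac{3}{-3 - -2} \left(-2785\right) = \frac{3}{-3 + 2} \left(-2785\right) = \frac{3}{-1} \left(-2785\right) = 3 \left(-1\right) \left(-2785\right) = \left(-3\right) \left(-2785\right) = 8355$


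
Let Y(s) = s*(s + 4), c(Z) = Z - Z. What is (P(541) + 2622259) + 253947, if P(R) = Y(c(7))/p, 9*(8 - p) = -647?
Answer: 2876206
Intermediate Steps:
p = 719/9 (p = 8 - 1/9*(-647) = 8 + 647/9 = 719/9 ≈ 79.889)
c(Z) = 0
Y(s) = s*(4 + s)
P(R) = 0 (P(R) = (0*(4 + 0))/(719/9) = (0*4)*(9/719) = 0*(9/719) = 0)
(P(541) + 2622259) + 253947 = (0 + 2622259) + 253947 = 2622259 + 253947 = 2876206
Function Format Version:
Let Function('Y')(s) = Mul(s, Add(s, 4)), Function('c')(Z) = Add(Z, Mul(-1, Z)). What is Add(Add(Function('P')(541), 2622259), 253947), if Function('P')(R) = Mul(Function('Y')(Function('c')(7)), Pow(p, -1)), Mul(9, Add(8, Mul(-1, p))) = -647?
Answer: 2876206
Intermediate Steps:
p = Rational(719, 9) (p = Add(8, Mul(Rational(-1, 9), -647)) = Add(8, Rational(647, 9)) = Rational(719, 9) ≈ 79.889)
Function('c')(Z) = 0
Function('Y')(s) = Mul(s, Add(4, s))
Function('P')(R) = 0 (Function('P')(R) = Mul(Mul(0, Add(4, 0)), Pow(Rational(719, 9), -1)) = Mul(Mul(0, 4), Rational(9, 719)) = Mul(0, Rational(9, 719)) = 0)
Add(Add(Function('P')(541), 2622259), 253947) = Add(Add(0, 2622259), 253947) = Add(2622259, 253947) = 2876206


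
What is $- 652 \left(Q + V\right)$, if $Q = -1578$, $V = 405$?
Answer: $764796$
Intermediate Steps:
$- 652 \left(Q + V\right) = - 652 \left(-1578 + 405\right) = \left(-652\right) \left(-1173\right) = 764796$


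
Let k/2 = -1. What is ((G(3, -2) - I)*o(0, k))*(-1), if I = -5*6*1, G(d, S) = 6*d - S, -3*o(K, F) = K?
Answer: 0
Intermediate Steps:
k = -2 (k = 2*(-1) = -2)
o(K, F) = -K/3
G(d, S) = -S + 6*d
I = -30 (I = -30*1 = -30)
((G(3, -2) - I)*o(0, k))*(-1) = (((-1*(-2) + 6*3) - 1*(-30))*(-⅓*0))*(-1) = (((2 + 18) + 30)*0)*(-1) = ((20 + 30)*0)*(-1) = (50*0)*(-1) = 0*(-1) = 0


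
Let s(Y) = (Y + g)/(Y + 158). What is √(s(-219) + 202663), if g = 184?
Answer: √754111158/61 ≈ 450.18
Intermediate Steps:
s(Y) = (184 + Y)/(158 + Y) (s(Y) = (Y + 184)/(Y + 158) = (184 + Y)/(158 + Y))
√(s(-219) + 202663) = √((184 - 219)/(158 - 219) + 202663) = √(-35/(-61) + 202663) = √(-1/61*(-35) + 202663) = √(35/61 + 202663) = √(12362478/61) = √754111158/61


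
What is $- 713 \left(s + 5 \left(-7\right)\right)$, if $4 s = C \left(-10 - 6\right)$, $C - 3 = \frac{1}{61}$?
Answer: $\frac{2047023}{61} \approx 33558.0$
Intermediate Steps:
$C = \frac{184}{61}$ ($C = 3 + \frac{1}{61} = \frac{184}{61} \approx 3.0164$)
$s = - \frac{736}{61}$ ($s = \frac{\frac{184}{61} \left(-10 - 6\right)}{4} = \frac{\frac{184}{61} \left(-16\right)}{4} = \frac{1}{4} \left(- \frac{2944}{61}\right) = - \frac{736}{61} \approx -12.066$)
$- 713 \left(s + 5 \left(-7\right)\right) = - 713 \left(- \frac{736}{61} + 5 \left(-7\right)\right) = - 713 \left(- \frac{736}{61} - 35\right) = \left(-713\right) \left(- \frac{2871}{61}\right) = \frac{2047023}{61}$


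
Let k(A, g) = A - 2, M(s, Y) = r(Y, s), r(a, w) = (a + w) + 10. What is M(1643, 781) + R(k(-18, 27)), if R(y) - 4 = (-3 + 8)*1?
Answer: 2443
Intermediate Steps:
r(a, w) = 10 + a + w
M(s, Y) = 10 + Y + s
k(A, g) = -2 + A
R(y) = 9 (R(y) = 4 + (-3 + 8)*1 = 4 + 5*1 = 4 + 5 = 9)
M(1643, 781) + R(k(-18, 27)) = (10 + 781 + 1643) + 9 = 2434 + 9 = 2443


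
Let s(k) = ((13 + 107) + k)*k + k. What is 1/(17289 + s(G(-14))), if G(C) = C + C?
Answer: 1/14685 ≈ 6.8097e-5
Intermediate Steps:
G(C) = 2*C
s(k) = k + k*(120 + k) (s(k) = (120 + k)*k + k = k*(120 + k) + k = k + k*(120 + k))
1/(17289 + s(G(-14))) = 1/(17289 + (2*(-14))*(121 + 2*(-14))) = 1/(17289 - 28*(121 - 28)) = 1/(17289 - 28*93) = 1/(17289 - 2604) = 1/14685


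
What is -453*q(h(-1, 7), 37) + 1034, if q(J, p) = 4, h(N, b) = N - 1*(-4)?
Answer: -778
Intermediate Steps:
h(N, b) = 4 + N (h(N, b) = N + 4 = 4 + N)
-453*q(h(-1, 7), 37) + 1034 = -453*4 + 1034 = -1812 + 1034 = -778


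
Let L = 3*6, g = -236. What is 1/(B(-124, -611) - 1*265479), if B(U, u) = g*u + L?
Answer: -1/121265 ≈ -8.2464e-6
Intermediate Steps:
L = 18
B(U, u) = 18 - 236*u (B(U, u) = -236*u + 18 = 18 - 236*u)
1/(B(-124, -611) - 1*265479) = 1/((18 - 236*(-611)) - 1*265479) = 1/((18 + 144196) - 265479) = 1/(144214 - 265479) = 1/(-121265) = -1/121265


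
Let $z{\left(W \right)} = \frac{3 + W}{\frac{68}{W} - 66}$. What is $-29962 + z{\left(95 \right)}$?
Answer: $- \frac{13273831}{443} \approx -29964.0$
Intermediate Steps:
$z{\left(W \right)} = \frac{3 + W}{-66 + \frac{68}{W}}$
$-29962 + z{\left(95 \right)} = -29962 - \frac{95 \left(3 + 95\right)}{-68 + 66 \cdot 95} = -29962 - 95 \frac{1}{-68 + 6270} \cdot 98 = -29962 - 95 \cdot \frac{1}{6202} \cdot 98 = -29962 - \frac{665}{443} = - \frac{13273831}{443}$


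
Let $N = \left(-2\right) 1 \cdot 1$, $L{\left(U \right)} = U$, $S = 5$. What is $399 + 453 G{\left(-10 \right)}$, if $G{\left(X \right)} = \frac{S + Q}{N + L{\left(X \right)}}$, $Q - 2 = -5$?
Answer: $\frac{647}{2} \approx 323.5$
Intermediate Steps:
$N = -2$ ($N = \left(-2\right) 1 = -2$)
$Q = -3$ ($Q = 2 - 5 = -3$)
$G{\left(X \right)} = \frac{2}{-2 + X}$ ($G{\left(X \right)} = \frac{5 - 3}{-2 + X} = \frac{2}{-2 + X}$)
$399 + 453 G{\left(-10 \right)} = 399 + 453 \frac{2}{-2 - 10} = 399 + 453 \frac{2}{-12} = 399 + 453 \cdot 2 \left(- \frac{1}{12}\right) = 399 + 453 \left(- \frac{1}{6}\right) = 399 - \frac{151}{2} = \frac{647}{2}$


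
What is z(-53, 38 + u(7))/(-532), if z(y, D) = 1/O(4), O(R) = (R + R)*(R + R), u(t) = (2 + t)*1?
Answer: -1/34048 ≈ -2.9370e-5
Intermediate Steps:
u(t) = 2 + t
O(R) = 4*R² (O(R) = (2*R)*(2*R) = 4*R²)
z(y, D) = 1/64 (z(y, D) = 1/(4*4²) = 1/(4*16) = 1/64)
z(-53, 38 + u(7))/(-532) = (1/64)/(-532) = (1/64)*(-1/532) = -1/34048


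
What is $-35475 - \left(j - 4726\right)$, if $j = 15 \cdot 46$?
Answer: $-31439$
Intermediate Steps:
$j = 690$
$-35475 - \left(j - 4726\right) = -35475 - \left(690 - 4726\right) = -35475 - -4036 = -35475 + 4036 = -31439$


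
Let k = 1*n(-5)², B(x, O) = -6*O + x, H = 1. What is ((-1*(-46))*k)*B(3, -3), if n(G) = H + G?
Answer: 15456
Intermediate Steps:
B(x, O) = x - 6*O
n(G) = 1 + G
k = 16 (k = 1*(1 - 5)² = 1*(-4)² = 1*16 = 16)
((-1*(-46))*k)*B(3, -3) = (-1*(-46)*16)*(3 - 6*(-3)) = (46*16)*(3 + 18) = 736*21 = 15456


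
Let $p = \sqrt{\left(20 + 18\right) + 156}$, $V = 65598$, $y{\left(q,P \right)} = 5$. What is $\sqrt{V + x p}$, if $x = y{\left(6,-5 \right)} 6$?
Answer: $\sqrt{65598 + 30 \sqrt{194}} \approx 256.94$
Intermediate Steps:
$p = \sqrt{194}$ ($p = \sqrt{38 + 156} = \sqrt{194} \approx 13.928$)
$x = 30$ ($x = 5 \cdot 6 = 30$)
$\sqrt{V + x p} = \sqrt{65598 + 30 \sqrt{194}}$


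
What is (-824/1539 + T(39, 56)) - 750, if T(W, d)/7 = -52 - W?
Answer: -2135417/1539 ≈ -1387.5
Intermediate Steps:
T(W, d) = -364 - 7*W (T(W, d) = 7*(-52 - W) = -364 - 7*W)
(-824/1539 + T(39, 56)) - 750 = (-824/1539 + (-364 - 7*39)) - 750 = (-824*1/1539 + (-364 - 273)) - 750 = (-824/1539 - 637) - 750 = -981167/1539 - 750 = -2135417/1539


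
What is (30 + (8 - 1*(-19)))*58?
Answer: 3306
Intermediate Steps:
(30 + (8 - 1*(-19)))*58 = (30 + (8 + 19))*58 = (30 + 27)*58 = 57*58 = 3306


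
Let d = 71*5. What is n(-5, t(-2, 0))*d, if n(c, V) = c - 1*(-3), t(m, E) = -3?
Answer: -710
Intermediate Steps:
n(c, V) = 3 + c (n(c, V) = c + 3 = 3 + c)
d = 355
n(-5, t(-2, 0))*d = (3 - 5)*355 = -2*355 = -710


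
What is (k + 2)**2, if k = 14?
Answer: 256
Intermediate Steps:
(k + 2)**2 = (14 + 2)**2 = 16**2 = 256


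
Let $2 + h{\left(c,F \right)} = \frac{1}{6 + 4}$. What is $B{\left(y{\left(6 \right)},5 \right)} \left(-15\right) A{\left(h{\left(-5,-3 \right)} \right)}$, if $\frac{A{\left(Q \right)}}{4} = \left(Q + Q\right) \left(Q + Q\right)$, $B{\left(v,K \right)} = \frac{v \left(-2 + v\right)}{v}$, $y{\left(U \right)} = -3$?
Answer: $4332$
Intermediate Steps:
$B{\left(v,K \right)} = -2 + v$
$h{\left(c,F \right)} = - \frac{19}{10}$ ($h{\left(c,F \right)} = -2 + \frac{1}{6 + 4} = -2 + \frac{1}{10} = - \frac{19}{10}$)
$A{\left(Q \right)} = 16 Q^{2}$ ($A{\left(Q \right)} = 4 \left(Q + Q\right) \left(Q + Q\right) = 4 \cdot 2 Q 2 Q = 4 \cdot 4 Q^{2} = 16 Q^{2}$)
$B{\left(y{\left(6 \right)},5 \right)} \left(-15\right) A{\left(h{\left(-5,-3 \right)} \right)} = \left(-2 - 3\right) \left(-15\right) 16 \left(- \frac{19}{10}\right)^{2} = \left(-5\right) \left(-15\right) 16 \cdot \frac{361}{100} = 75 \cdot \frac{1444}{25} = 4332$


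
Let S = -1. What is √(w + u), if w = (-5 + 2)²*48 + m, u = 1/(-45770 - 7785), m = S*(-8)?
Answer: √1261980677445/53555 ≈ 20.976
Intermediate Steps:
m = 8 (m = -1*(-8) = 8)
u = -1/53555 (u = 1/(-53555) = -1/53555 ≈ -1.8672e-5)
w = 440 (w = (-5 + 2)²*48 + 8 = (-3)²*48 + 8 = 9*48 + 8 = 432 + 8 = 440)
√(w + u) = √(440 - 1/53555) = √(23564199/53555) = √1261980677445/53555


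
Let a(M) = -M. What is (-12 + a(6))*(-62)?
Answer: 1116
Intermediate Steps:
(-12 + a(6))*(-62) = (-12 - 1*6)*(-62) = (-12 - 6)*(-62) = -18*(-62) = 1116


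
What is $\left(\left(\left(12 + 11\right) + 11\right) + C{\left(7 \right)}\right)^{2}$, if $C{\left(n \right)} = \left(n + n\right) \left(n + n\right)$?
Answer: $52900$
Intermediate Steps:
$C{\left(n \right)} = 4 n^{2}$ ($C{\left(n \right)} = 2 n 2 n = 4 n^{2}$)
$\left(\left(\left(12 + 11\right) + 11\right) + C{\left(7 \right)}\right)^{2} = \left(\left(\left(12 + 11\right) + 11\right) + 4 \cdot 7^{2}\right)^{2} = \left(\left(23 + 11\right) + 4 \cdot 49\right)^{2} = \left(34 + 196\right)^{2} = 230^{2} = 52900$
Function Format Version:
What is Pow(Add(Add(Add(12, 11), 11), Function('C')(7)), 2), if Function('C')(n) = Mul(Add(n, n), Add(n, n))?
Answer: 52900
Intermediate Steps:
Function('C')(n) = Mul(4, Pow(n, 2)) (Function('C')(n) = Mul(Mul(2, n), Mul(2, n)) = Mul(4, Pow(n, 2)))
Pow(Add(Add(Add(12, 11), 11), Function('C')(7)), 2) = Pow(Add(Add(Add(12, 11), 11), Mul(4, Pow(7, 2))), 2) = Pow(Add(Add(23, 11), Mul(4, 49)), 2) = Pow(Add(34, 196), 2) = Pow(230, 2) = 52900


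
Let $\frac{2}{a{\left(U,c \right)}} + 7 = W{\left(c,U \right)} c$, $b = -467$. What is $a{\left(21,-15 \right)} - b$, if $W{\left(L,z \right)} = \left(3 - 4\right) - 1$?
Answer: $\frac{10743}{23} \approx 467.09$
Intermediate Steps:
$W{\left(L,z \right)} = -2$ ($W{\left(L,z \right)} = -1 - 1 = -2$)
$a{\left(U,c \right)} = \frac{2}{-7 - 2 c}$
$a{\left(21,-15 \right)} - b = \frac{2}{-7 - -30} - -467 = \frac{2}{-7 + 30} + 467 = \frac{2}{23} + 467 = \frac{10743}{23}$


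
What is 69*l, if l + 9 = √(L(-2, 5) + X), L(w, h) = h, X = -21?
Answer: -621 + 276*I ≈ -621.0 + 276.0*I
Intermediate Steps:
l = -9 + 4*I (l = -9 + √(5 - 21) = -9 + √(-16) = -9 + 4*I ≈ -9.0 + 4.0*I)
69*l = 69*(-9 + 4*I) = -621 + 276*I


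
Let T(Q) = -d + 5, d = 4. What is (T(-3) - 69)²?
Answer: 4624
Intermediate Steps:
T(Q) = 1 (T(Q) = -1*4 + 5 = -4 + 5 = 1)
(T(-3) - 69)² = (1 - 69)² = (-68)² = 4624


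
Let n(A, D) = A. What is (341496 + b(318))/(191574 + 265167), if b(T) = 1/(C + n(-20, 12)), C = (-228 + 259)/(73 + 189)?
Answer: 1778852402/2379163869 ≈ 0.74768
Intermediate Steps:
C = 31/262 ≈ 0.11832
b(T) = -262/5209 (b(T) = 1/(31/262 - 20) = 1/(-5209/262) = -262/5209)
(341496 + b(318))/(191574 + 265167) = (341496 - 262/5209)/(191574 + 265167) = (1778852402/5209)/456741 = (1778852402/5209)*(1/456741) = 1778852402/2379163869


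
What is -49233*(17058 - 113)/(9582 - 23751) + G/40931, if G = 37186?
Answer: 11382448001223/193317113 ≈ 58880.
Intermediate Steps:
-49233*(17058 - 113)/(9582 - 23751) + G/40931 = -49233*(17058 - 113)/(9582 - 23751) + 37186/40931 = -49233/((-14169/16945)) + 37186*(1/40931) = -49233/((-14169*1/16945)) + 37186/40931 = -49233/(-14169/16945) + 37186/40931 = -49233*(-16945/14169) + 37186/40931 = 278084395/4723 + 37186/40931 = 11382448001223/193317113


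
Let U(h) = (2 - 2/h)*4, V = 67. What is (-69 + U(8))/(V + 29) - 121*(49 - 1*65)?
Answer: 92897/48 ≈ 1935.4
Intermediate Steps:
U(h) = 8 - 8/h
(-69 + U(8))/(V + 29) - 121*(49 - 1*65) = (-69 + (8 - 8/8))/(67 + 29) - 121*(49 - 1*65) = (-69 + (8 - 8*1/8))/96 - 121*(49 - 65) = (-69 + (8 - 1))*(1/96) - 121*(-16) = (-69 + 7)*(1/96) + 1936 = -62*1/96 + 1936 = -31/48 + 1936 = 92897/48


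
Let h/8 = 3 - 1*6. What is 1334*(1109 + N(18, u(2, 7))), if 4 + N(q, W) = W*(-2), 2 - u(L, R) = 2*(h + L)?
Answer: 1351342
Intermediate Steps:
h = -24 (h = 8*(3 - 1*6) = 8*(3 - 6) = 8*(-3) = -24)
u(L, R) = 50 - 2*L (u(L, R) = 2 - 2*(-24 + L) = 2 - (-48 + 2*L) = 2 + (48 - 2*L) = 50 - 2*L)
N(q, W) = -4 - 2*W (N(q, W) = -4 + W*(-2) = -4 - 2*W)
1334*(1109 + N(18, u(2, 7))) = 1334*(1109 + (-4 - 2*(50 - 2*2))) = 1334*(1109 + (-4 - 2*(50 - 4))) = 1334*(1109 + (-4 - 2*46)) = 1334*(1109 + (-4 - 92)) = 1334*(1109 - 96) = 1334*1013 = 1351342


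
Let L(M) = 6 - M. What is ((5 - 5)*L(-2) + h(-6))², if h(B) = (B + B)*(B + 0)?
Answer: 5184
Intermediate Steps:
h(B) = 2*B² (h(B) = (2*B)*B = 2*B²)
((5 - 5)*L(-2) + h(-6))² = ((5 - 5)*(6 - 1*(-2)) + 2*(-6)²)² = (0*(6 + 2) + 2*36)² = (0*8 + 72)² = (0 + 72)² = 72² = 5184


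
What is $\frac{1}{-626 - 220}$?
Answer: $- \frac{1}{846} \approx -0.001182$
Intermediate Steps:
$\frac{1}{-626 - 220} = \frac{1}{-846} = - \frac{1}{846}$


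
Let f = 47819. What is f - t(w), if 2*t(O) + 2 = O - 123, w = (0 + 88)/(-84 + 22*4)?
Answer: 95741/2 ≈ 47871.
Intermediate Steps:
w = 22 (w = 88/(-84 + 88) = 88/4 = 88*(¼) = 22)
t(O) = -125/2 + O/2 (t(O) = -1 + (O - 123)/2 = -1 + (-123 + O)/2 = -1 + (-123/2 + O/2) = -125/2 + O/2)
f - t(w) = 47819 - (-125/2 + (½)*22) = 47819 - (-125/2 + 11) = 47819 - 1*(-103/2) = 47819 + 103/2 = 95741/2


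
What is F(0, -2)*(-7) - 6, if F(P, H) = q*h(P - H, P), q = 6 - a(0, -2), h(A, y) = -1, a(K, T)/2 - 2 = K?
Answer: 8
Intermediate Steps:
a(K, T) = 4 + 2*K
q = 2 (q = 6 - (4 + 2*0) = 6 - (4 + 0) = 6 - 1*4 = 6 - 4 = 2)
F(P, H) = -2 (F(P, H) = 2*(-1) = -2)
F(0, -2)*(-7) - 6 = -2*(-7) - 6 = 14 - 6 = 8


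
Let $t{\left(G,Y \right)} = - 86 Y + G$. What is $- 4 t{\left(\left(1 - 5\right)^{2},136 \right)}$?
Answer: $46720$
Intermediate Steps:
$t{\left(G,Y \right)} = G - 86 Y$
$- 4 t{\left(\left(1 - 5\right)^{2},136 \right)} = - 4 \left(\left(1 - 5\right)^{2} - 11696\right) = - 4 \left(\left(-4\right)^{2} - 11696\right) = - 4 \left(16 - 11696\right) = \left(-4\right) \left(-11680\right) = 46720$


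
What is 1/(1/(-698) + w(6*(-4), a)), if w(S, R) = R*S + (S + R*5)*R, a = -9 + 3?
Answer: 698/326663 ≈ 0.0021368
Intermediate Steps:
a = -6
w(S, R) = R*S + R*(S + 5*R) (w(S, R) = R*S + (S + 5*R)*R = R*S + R*(S + 5*R))
1/(1/(-698) + w(6*(-4), a)) = 1/(1/(-698) - 6*(2*(6*(-4)) + 5*(-6))) = 1/(-1/698 - 6*(2*(-24) - 30)) = 1/(-1/698 - 6*(-48 - 30)) = 1/(-1/698 - 6*(-78)) = 1/(-1/698 + 468) = 1/(326663/698) = 698/326663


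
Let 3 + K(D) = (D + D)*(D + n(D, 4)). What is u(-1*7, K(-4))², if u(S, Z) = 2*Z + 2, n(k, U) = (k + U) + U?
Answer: 16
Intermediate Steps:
n(k, U) = k + 2*U (n(k, U) = (U + k) + U = k + 2*U)
K(D) = -3 + 2*D*(8 + 2*D) (K(D) = -3 + (D + D)*(D + (D + 2*4)) = -3 + (2*D)*(D + (D + 8)) = -3 + (2*D)*(D + (8 + D)) = -3 + (2*D)*(8 + 2*D) = -3 + 2*D*(8 + 2*D))
u(S, Z) = 2 + 2*Z
u(-1*7, K(-4))² = (2 + 2*(-3 + 4*(-4)² + 16*(-4)))² = (2 + 2*(-3 + 4*16 - 64))² = (2 + 2*(-3 + 64 - 64))² = (2 + 2*(-3))² = (2 - 6)² = (-4)² = 16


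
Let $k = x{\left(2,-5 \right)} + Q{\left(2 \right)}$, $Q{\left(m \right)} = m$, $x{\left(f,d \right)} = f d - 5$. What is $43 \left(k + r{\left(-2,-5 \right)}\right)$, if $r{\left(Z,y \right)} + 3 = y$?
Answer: $-903$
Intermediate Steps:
$r{\left(Z,y \right)} = -3 + y$
$x{\left(f,d \right)} = -5 + d f$ ($x{\left(f,d \right)} = d f - 5 = -5 + d f$)
$k = -13$ ($k = \left(-5 - 10\right) + 2 = -15 + 2 = -13$)
$43 \left(k + r{\left(-2,-5 \right)}\right) = 43 \left(-13 - 8\right) = 43 \left(-21\right) = -903$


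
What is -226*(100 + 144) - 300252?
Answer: -355396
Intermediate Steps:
-226*(100 + 144) - 300252 = -226*244 - 300252 = -55144 - 300252 = -355396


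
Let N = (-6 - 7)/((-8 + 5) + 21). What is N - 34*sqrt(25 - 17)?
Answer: -13/18 - 68*sqrt(2) ≈ -96.889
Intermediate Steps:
N = -13/18 (N = -13/(-3 + 21) = -13/18 ≈ -0.72222)
N - 34*sqrt(25 - 17) = -13/18 - 34*sqrt(25 - 17) = -13/18 - 68*sqrt(2)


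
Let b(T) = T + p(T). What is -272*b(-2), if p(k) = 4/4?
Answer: 272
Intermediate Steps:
p(k) = 1 (p(k) = 4*(¼) = 1)
b(T) = 1 + T (b(T) = T + 1 = 1 + T)
-272*b(-2) = -272*(1 - 2) = -272*(-1) = 272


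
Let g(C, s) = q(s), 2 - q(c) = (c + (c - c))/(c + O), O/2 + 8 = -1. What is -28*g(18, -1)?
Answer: -1036/19 ≈ -54.526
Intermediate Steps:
O = -18 (O = -16 + 2*(-1) = -16 - 2 = -18)
q(c) = 2 - c/(-18 + c) (q(c) = 2 - (c + (c - c))/(c - 18) = 2 - (c + 0)/(-18 + c) = 2 - c/(-18 + c))
g(C, s) = (-36 + s)/(-18 + s)
-28*g(18, -1) = -28*(-36 - 1)/(-18 - 1) = -28*(-37)/(-19) = -(-28)*(-37)/19 = -28*37/19 = -1036/19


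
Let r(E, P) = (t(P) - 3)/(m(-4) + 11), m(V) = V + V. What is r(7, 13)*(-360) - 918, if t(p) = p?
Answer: -2118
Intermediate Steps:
m(V) = 2*V
r(E, P) = -1 + P/3 (r(E, P) = (P - 3)/(2*(-4) + 11) = (-3 + P)/(-8 + 11) = (-3 + P)/3 = (-3 + P)*(1/3) = -1 + P/3)
r(7, 13)*(-360) - 918 = (-1 + (1/3)*13)*(-360) - 918 = (-1 + 13/3)*(-360) - 918 = (10/3)*(-360) - 918 = -1200 - 918 = -2118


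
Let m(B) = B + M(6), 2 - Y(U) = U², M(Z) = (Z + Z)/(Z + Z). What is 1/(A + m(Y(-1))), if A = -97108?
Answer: -1/97106 ≈ -1.0298e-5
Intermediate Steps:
M(Z) = 1 (M(Z) = (2*Z)/((2*Z)) = (2*Z)*(1/(2*Z)) = 1)
Y(U) = 2 - U²
m(B) = 1 + B (m(B) = B + 1 = 1 + B)
1/(A + m(Y(-1))) = 1/(-97108 + (1 + (2 - 1*(-1)²))) = 1/(-97108 + (1 + (2 - 1*1))) = 1/(-97108 + (1 + (2 - 1))) = 1/(-97108 + (1 + 1)) = 1/(-97108 + 2) = 1/(-97106) = -1/97106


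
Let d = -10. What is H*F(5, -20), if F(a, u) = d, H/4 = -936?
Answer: 37440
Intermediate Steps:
H = -3744 (H = 4*(-936) = -3744)
F(a, u) = -10
H*F(5, -20) = -3744*(-10) = 37440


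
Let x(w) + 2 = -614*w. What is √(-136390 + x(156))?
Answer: 4*I*√14511 ≈ 481.85*I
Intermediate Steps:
x(w) = -2 - 614*w
√(-136390 + x(156)) = √(-136390 + (-2 - 614*156)) = √(-136390 + (-2 - 95784)) = √(-136390 - 95786) = √(-232176) = 4*I*√14511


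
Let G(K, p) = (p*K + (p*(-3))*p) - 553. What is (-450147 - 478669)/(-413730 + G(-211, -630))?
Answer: 928816/1472053 ≈ 0.63097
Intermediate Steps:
G(K, p) = -553 - 3*p² + K*p (G(K, p) = (K*p + (-3*p)*p) - 553 = (K*p - 3*p²) - 553 = (-3*p² + K*p) - 553 = -553 - 3*p² + K*p)
(-450147 - 478669)/(-413730 + G(-211, -630)) = (-450147 - 478669)/(-413730 + (-553 - 3*(-630)² - 211*(-630))) = -928816/(-413730 + (-553 - 3*396900 + 132930)) = -928816/(-413730 + (-553 - 1190700 + 132930)) = -928816/(-413730 - 1058323) = -928816/(-1472053) = -928816*(-1/1472053) = 928816/1472053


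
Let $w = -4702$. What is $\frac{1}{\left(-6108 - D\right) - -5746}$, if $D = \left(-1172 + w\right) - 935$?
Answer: $\frac{1}{6447} \approx 0.00015511$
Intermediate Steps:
$D = -6809$ ($D = \left(-1172 - 4702\right) - 935 = -5874 - 935 = -6809$)
$\frac{1}{\left(-6108 - D\right) - -5746} = \frac{1}{\left(-6108 - -6809\right) - -5746} = \frac{1}{\left(-6108 + 6809\right) + 5746} = \frac{1}{701 + 5746} = \frac{1}{6447}$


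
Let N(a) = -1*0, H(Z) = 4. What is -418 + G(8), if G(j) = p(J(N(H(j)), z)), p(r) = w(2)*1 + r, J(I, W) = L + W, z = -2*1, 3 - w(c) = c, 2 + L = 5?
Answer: -416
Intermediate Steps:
L = 3 (L = -2 + 5 = 3)
w(c) = 3 - c
z = -2
N(a) = 0
J(I, W) = 3 + W
p(r) = 1 + r (p(r) = (3 - 1*2)*1 + r = (3 - 2)*1 + r = 1*1 + r = 1 + r)
G(j) = 2 (G(j) = 1 + (3 - 2) = 1 + 1 = 2)
-418 + G(8) = -418 + 2 = -416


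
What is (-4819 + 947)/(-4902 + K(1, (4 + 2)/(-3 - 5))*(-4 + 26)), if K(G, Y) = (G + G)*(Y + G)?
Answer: 3872/4891 ≈ 0.79166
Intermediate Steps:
K(G, Y) = 2*G*(G + Y) (K(G, Y) = (2*G)*(G + Y) = 2*G*(G + Y))
(-4819 + 947)/(-4902 + K(1, (4 + 2)/(-3 - 5))*(-4 + 26)) = (-4819 + 947)/(-4902 + (2*1*(1 + (4 + 2)/(-3 - 5)))*(-4 + 26)) = -3872/(-4902 + (2*1*(1 + 6/(-8)))*22) = -3872/(-4902 + (2*1*(1 + 6*(-⅛)))*22) = -3872/(-4902 + (2*1*(1 - ¾))*22) = -3872/(-4902 + (2*1*(¼))*22) = -3872/(-4902 + (½)*22) = -3872/(-4902 + 11) = -3872/(-4891) = -3872*(-1/4891) = 3872/4891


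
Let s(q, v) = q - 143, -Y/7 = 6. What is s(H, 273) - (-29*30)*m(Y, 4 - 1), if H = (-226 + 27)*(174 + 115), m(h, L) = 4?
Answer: -54174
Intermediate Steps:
Y = -42 (Y = -7*6 = -42)
H = -57511 (H = -199*289 = -57511)
s(q, v) = -143 + q
s(H, 273) - (-29*30)*m(Y, 4 - 1) = (-143 - 57511) - (-29*30)*4 = -57654 - (-870)*4 = -57654 - 1*(-3480) = -57654 + 3480 = -54174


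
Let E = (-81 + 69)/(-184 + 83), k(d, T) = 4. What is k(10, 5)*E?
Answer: 48/101 ≈ 0.47525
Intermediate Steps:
E = 12/101 (E = -12/(-101) = -12*(-1/101) = 12/101 ≈ 0.11881)
k(10, 5)*E = 4*(12/101) = 48/101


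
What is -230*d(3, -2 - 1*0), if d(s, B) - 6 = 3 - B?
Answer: -2530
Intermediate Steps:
d(s, B) = 9 - B (d(s, B) = 6 + (3 - B) = 9 - B)
-230*d(3, -2 - 1*0) = -230*(9 - (-2 - 1*0)) = -230*(9 - (-2 + 0)) = -230*(9 - 1*(-2)) = -230*(9 + 2) = -230*11 = -2530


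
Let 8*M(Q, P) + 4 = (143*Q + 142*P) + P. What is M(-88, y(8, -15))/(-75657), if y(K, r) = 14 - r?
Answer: 8441/605256 ≈ 0.013946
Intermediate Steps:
M(Q, P) = -½ + 143*P/8 + 143*Q/8 (M(Q, P) = -½ + ((143*Q + 142*P) + P)/8 = -½ + ((142*P + 143*Q) + P)/8 = -½ + (143*P + 143*Q)/8 = -½ + (143*P/8 + 143*Q/8) = -½ + 143*P/8 + 143*Q/8)
M(-88, y(8, -15))/(-75657) = (-½ + 143*(14 - 1*(-15))/8 + (143/8)*(-88))/(-75657) = (-½ + 143*(14 + 15)/8 - 1573)*(-1/75657) = (-½ + (143/8)*29 - 1573)*(-1/75657) = (-½ + 4147/8 - 1573)*(-1/75657) = -8441/8*(-1/75657) = 8441/605256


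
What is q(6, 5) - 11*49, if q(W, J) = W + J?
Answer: -528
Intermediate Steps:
q(W, J) = J + W
q(6, 5) - 11*49 = (5 + 6) - 11*49 = 11 - 539 = -528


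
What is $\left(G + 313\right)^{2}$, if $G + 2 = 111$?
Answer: $178084$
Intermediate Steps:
$G = 109$ ($G = -2 + 111 = 109$)
$\left(G + 313\right)^{2} = \left(109 + 313\right)^{2} = 422^{2} = 178084$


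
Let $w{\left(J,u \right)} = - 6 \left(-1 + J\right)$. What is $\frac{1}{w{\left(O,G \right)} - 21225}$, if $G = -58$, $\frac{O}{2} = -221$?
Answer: $- \frac{1}{18567} \approx -5.3859 \cdot 10^{-5}$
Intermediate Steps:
$O = -442$ ($O = 2 \left(-221\right) = -442$)
$w{\left(J,u \right)} = 6 - 6 J$
$\frac{1}{w{\left(O,G \right)} - 21225} = \frac{1}{\left(6 - -2652\right) - 21225} = \frac{1}{\left(6 + 2652\right) - 21225} = \frac{1}{2658 - 21225} = \frac{1}{-18567} = - \frac{1}{18567}$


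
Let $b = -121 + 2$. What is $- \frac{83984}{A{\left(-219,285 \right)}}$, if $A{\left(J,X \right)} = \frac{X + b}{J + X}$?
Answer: $- \frac{2771472}{83} \approx -33391.0$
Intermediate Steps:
$b = -119$
$A{\left(J,X \right)} = \frac{-119 + X}{J + X}$ ($A{\left(J,X \right)} = \frac{X - 119}{J + X} = \frac{-119 + X}{J + X}$)
$- \frac{83984}{A{\left(-219,285 \right)}} = - \frac{83984}{\frac{1}{-219 + 285} \left(-119 + 285\right)} = - \frac{83984}{\frac{1}{66} \cdot 166} = - \frac{83984}{\frac{83}{33}} = \left(-83984\right) \frac{33}{83} = - \frac{2771472}{83}$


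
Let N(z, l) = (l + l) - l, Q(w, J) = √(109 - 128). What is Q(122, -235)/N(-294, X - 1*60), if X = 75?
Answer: I*√19/15 ≈ 0.29059*I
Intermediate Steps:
Q(w, J) = I*√19 (Q(w, J) = √(-19) = I*√19)
N(z, l) = l (N(z, l) = 2*l - l = l)
Q(122, -235)/N(-294, X - 1*60) = (I*√19)/(75 - 1*60) = (I*√19)/(75 - 60) = (I*√19)/15 = (I*√19)*(1/15) = I*√19/15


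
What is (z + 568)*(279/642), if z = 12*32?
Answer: 44268/107 ≈ 413.72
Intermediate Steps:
z = 384
(z + 568)*(279/642) = (384 + 568)*(279/642) = 952*(279*(1/642)) = 952*(93/214) = 44268/107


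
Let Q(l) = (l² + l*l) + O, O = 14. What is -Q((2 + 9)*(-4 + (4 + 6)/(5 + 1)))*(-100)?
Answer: 1198400/9 ≈ 1.3316e+5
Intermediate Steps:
Q(l) = 14 + 2*l² (Q(l) = (l² + l*l) + 14 = (l² + l²) + 14 = 2*l² + 14 = 14 + 2*l²)
-Q((2 + 9)*(-4 + (4 + 6)/(5 + 1)))*(-100) = -(14 + 2*((2 + 9)*(-4 + (4 + 6)/(5 + 1)))²)*(-100) = -(14 + 2*(11*(-4 + 10/6))²)*(-100) = -(14 + 2*(11*(-4 + 10*(⅙)))²)*(-100) = -(14 + 2*(11*(-4 + 5/3))²)*(-100) = -(14 + 2*(11*(-7/3))²)*(-100) = -(14 + 2*(-77/3)²)*(-100) = -(14 + 2*(5929/9))*(-100) = -(14 + 11858/9)*(-100) = -11984*(-100)/9 = -1*(-1198400/9) = 1198400/9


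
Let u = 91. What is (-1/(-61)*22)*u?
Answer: 2002/61 ≈ 32.820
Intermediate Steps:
(-1/(-61)*22)*u = (-1/(-61)*22)*91 = (-1*(-1/61)*22)*91 = ((1/61)*22)*91 = (22/61)*91 = 2002/61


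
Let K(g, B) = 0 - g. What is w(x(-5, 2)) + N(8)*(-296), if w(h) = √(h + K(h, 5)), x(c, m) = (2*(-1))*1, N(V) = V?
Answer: -2368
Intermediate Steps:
K(g, B) = -g
x(c, m) = -2 (x(c, m) = -2*1 = -2)
w(h) = 0 (w(h) = √(h - h) = √0 = 0)
w(x(-5, 2)) + N(8)*(-296) = 0 + 8*(-296) = 0 - 2368 = -2368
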